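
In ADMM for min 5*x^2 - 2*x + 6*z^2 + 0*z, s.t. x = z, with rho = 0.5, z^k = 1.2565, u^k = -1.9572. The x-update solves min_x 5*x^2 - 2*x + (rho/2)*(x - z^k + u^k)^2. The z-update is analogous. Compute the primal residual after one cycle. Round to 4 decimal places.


ADMM iteration with rho = 0.5, z^k = 1.2565, u^k = -1.9572
Step 1: x-update.
Minimize 5*x^2 - 2*x + (0.5/2)*(x - 1.2565 - 1.9572)^2
FOC: (2*5 + 0.5)*x = 2 + 0.5*(1.2565 + 1.9572)
x^{k+1} = 0.3435
Step 2: z-update.
Minimize 6*z^2 + 0*z + (0.5/2)*(0.3435 - z - 1.9572)^2
FOC: (2*6 + 0.5)*z = 0 + 0.5*(0.3435 - 1.9572)
z^{k+1} = -0.0645
Step 3: u-update.
u^{k+1} = -1.9572 + 0.3435 + 0.0645 = -1.5491
Step 4: Primal residual = |0.3435 + 0.0645| = 0.4081


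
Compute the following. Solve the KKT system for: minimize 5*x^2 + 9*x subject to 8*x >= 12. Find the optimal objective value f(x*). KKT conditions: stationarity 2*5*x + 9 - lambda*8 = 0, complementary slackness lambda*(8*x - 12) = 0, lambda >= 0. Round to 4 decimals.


Step 1: Try lambda = 0 (constraint inactive).
x_unc = -9/(2*5) = -0.9
Check: 8*-0.9 = -7.2 < 12 -- violated!
Step 2: Constraint must be active: 8*x = 12
x* = 12/8 = 1.5
lambda = (2*5*1.5 + 9)/8 = 3.0
Step 3: Compute optimal value.
f(x*) = 5*1.5^2 + 9*1.5 = 24.75


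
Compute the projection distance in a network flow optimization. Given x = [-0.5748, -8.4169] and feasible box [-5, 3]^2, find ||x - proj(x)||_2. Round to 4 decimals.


Project each component onto [-5, 3].
clip(-0.5748) = -0.5748, clip(-8.4169) = -5.0
Projection = [-0.5748, -5.0]
Squared diffs: [0.0, 11.6752]
Distance = sqrt(11.6752) = 3.4169


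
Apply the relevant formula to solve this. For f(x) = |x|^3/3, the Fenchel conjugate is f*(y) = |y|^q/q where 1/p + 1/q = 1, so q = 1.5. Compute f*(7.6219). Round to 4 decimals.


The conjugate exponent q satisfies 1/p + 1/q = 1.
p = 3, so q = 3/(3 - 1) = 1.5
|y|^q = 7.6219^1.5 = 21.0424
f*(7.6219) = 21.0424 / 1.5 = 14.0283


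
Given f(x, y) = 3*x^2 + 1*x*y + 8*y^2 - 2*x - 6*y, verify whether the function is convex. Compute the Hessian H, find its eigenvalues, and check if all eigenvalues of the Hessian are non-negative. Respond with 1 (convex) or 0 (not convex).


The Hessian of f(x,y) = 3*x^2 + 1*x*y + 8*y^2 - 2*x - 6*y is:
H = [[6, 1], [1, 16]]
Trace = 6 + 16 = 22
Determinant = 6*16 - (1)^2 = 95
Discriminant = (22)^2 - 4*95 = 104.0
Eigenvalues: lambda_1 = 5.901, lambda_2 = 16.099
The function is convex.

1


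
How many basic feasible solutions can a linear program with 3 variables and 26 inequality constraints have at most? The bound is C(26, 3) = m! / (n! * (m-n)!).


Each vertex corresponds to some choice of n active constraints out of m, so the number of vertices is at most C(m, n) = m! / (n!(m-n)!).
m = 26, n = 3
Numerator: 26 * 25 * 24
Denominator: 3! = 6
C(26, 3) = 2600


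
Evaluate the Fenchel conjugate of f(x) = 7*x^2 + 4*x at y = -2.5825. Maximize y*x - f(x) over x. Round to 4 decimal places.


f*(y) = sup_x {y*x - a*x^2 - b*x} = sup_x {(y-b)*x - a*x^2}
FOC: (y - b) - 2a*x = 0 => x* = (y - b)/(2a)
x* = (-2.5825 - 4)/(2*7) = -0.4702
f*(-2.5825) = (y-b)^2/(4a) = (-2.5825 - 4)^2/(4*7)
= 43.3293/28 = 1.5475


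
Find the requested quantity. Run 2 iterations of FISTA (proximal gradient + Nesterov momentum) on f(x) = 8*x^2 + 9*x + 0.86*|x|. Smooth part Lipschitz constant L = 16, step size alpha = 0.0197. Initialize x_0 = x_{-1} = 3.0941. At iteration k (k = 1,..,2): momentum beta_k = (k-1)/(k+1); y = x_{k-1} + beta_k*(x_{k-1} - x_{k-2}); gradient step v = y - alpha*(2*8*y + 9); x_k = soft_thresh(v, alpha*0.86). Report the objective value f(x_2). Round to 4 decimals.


FISTA on f(x) = 8*x^2 + 9*x + 0.86*|x|
L = 16, alpha = 0.0197
Iteration 1: beta = 0.0, y = 3.0941 + 0.0*(3.0941 - 3.0941) = 3.0941
  grad(y) = 58.5056, v = y - alpha*grad = 1.9415
  prox(v) = soft_thresh(1.9415, 0.0169) = 1.9246
Iteration 2: beta = 0.3333, y = 1.9246 + 0.3333*(1.9246 - 3.0941) = 1.5348
  grad(y) = 33.5562, v = y - alpha*grad = 0.8737
  prox(v) = soft_thresh(0.8737, 0.0169) = 0.8568
f(x_2) = 8*0.8568^2 + 9*0.8568 + 0.86*|0.8568| = 14.3201


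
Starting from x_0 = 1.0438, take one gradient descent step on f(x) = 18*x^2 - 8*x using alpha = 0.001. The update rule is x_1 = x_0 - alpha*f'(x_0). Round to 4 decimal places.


We compute the gradient at x_0 and apply the update.
f'(x) = 36*x - 8
f'(1.0438) = 36*1.0438 - 8 = 29.5768
x_1 = 1.0438 - 0.001*29.5768 = 1.0142


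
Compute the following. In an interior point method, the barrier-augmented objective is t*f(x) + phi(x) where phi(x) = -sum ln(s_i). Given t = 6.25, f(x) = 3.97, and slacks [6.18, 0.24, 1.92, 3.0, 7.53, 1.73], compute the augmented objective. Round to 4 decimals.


Step 1: Compute log-barrier.
ln values: [1.8213, -1.4271, 0.6523, 1.0986, 2.0189, 0.5481]
phi = -(1.8213 - 1.4271 + 0.6523 + 1.0986 + 2.0189 + 0.5481) = -4.7122
Step 2: Compute augmented objective.
t*f(x) = 6.25*3.97 = 24.8125
Total = 24.8125 - 4.7122 = 20.1003


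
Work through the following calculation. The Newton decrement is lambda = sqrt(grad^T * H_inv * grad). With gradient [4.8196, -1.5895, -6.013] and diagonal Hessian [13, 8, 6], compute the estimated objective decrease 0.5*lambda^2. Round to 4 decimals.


Step 1: H is diagonal, so H^(-1) * g = [0.3707, -0.1987, -1.0022].
Step 2: g^T H^(-1) g = sum_i g_i^2 / H_ii
  = (4.8196)^2/13 + (-1.5895)^2/8 + (-6.013)^2/6
  = 1.7868 + 0.3158 + 6.026 = 8.1287
Step 3: Objective decrease = 0.5 * g^T H^(-1) g = 4.0643


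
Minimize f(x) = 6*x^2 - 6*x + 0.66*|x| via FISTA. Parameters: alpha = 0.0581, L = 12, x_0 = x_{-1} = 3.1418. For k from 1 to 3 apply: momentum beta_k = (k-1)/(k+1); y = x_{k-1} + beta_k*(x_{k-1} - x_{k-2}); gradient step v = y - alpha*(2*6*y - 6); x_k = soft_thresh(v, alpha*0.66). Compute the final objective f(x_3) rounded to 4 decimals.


FISTA on f(x) = 6*x^2 - 6*x + 0.66*|x|
L = 12, alpha = 0.0581
Iteration 1: beta = 0.0, y = 3.1418 + 0.0*(3.1418 - 3.1418) = 3.1418
  grad(y) = 31.7016, v = y - alpha*grad = 1.2999
  prox(v) = soft_thresh(1.2999, 0.0383) = 1.2616
Iteration 2: beta = 0.3333, y = 1.2616 + 0.3333*(1.2616 - 3.1418) = 0.6349
  grad(y) = 1.6183, v = y - alpha*grad = 0.5408
  prox(v) = soft_thresh(0.5408, 0.0383) = 0.5025
Iteration 3: beta = 0.5, y = 0.5025 + 0.5*(0.5025 - 1.2616) = 0.1229
  grad(y) = -4.5248, v = y - alpha*grad = 0.3858
  prox(v) = soft_thresh(0.3858, 0.0383) = 0.3475
f(x_3) = 6*0.3475^2 - 6*0.3475 + 0.66*|0.3475| = -1.1311


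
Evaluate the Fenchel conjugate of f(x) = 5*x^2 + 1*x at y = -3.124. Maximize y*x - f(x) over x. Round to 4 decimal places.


f*(y) = sup_x {y*x - a*x^2 - b*x} = sup_x {(y-b)*x - a*x^2}
FOC: (y - b) - 2a*x = 0 => x* = (y - b)/(2a)
x* = (-3.124 - 1)/(2*5) = -0.4124
f*(-3.124) = (y-b)^2/(4a) = (-3.124 - 1)^2/(4*5)
= 17.0074/20 = 0.8504


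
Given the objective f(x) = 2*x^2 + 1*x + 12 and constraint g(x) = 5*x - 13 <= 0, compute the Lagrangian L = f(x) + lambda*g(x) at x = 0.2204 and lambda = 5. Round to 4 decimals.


Step 1: Evaluate f(x).
f(0.2204) = 2*0.2204^2 + 1*0.2204 + 12 = 12.3176
Step 2: Evaluate g(x).
g(0.2204) = 5*0.2204 - 13 = -11.898
Step 3: Compute Lagrangian.
L = 12.3176 + 5*-11.898 = -47.1724


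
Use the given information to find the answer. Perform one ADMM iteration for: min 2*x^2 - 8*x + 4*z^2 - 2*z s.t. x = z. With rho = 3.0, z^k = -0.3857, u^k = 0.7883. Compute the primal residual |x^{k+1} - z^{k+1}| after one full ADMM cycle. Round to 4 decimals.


ADMM iteration with rho = 3.0, z^k = -0.3857, u^k = 0.7883
Step 1: x-update.
Minimize 2*x^2 - 8*x + (3.0/2)*(x + 0.3857 + 0.7883)^2
FOC: (2*2 + 3.0)*x = 8 + 3.0*(-0.3857 - 0.7883)
x^{k+1} = 0.6397
Step 2: z-update.
Minimize 4*z^2 - 2*z + (3.0/2)*(0.6397 - z + 0.7883)^2
FOC: (2*4 + 3.0)*z = 2 + 3.0*(0.6397 + 0.7883)
z^{k+1} = 0.5713
Step 3: u-update.
u^{k+1} = 0.7883 + 0.6397 - 0.5713 = 0.8567
Step 4: Primal residual = |0.6397 - 0.5713| = 0.0684


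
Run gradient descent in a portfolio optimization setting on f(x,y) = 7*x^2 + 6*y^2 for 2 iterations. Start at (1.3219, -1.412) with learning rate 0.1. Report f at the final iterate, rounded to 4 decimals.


Gradient descent on f(x,y) = 7*x^2 + 6*y^2.
Starting point: (1.3219, -1.412), alpha = 0.1
Step 1: grad_x = 2*7*1.3219 = 18.5066, grad_y = 2*6*-1.412 = -16.944
  x_1 = 1.3219 - 0.1*18.5066 = -0.5288
  y_1 = -1.412 - 0.1*-16.944 = 0.2824
Step 2: grad_x = 2*7*-0.5288 = -7.4026, grad_y = 2*6*0.2824 = 3.3888
  x_2 = -0.5288 - 0.1*-7.4026 = 0.2115
  y_2 = 0.2824 - 0.1*3.3888 = -0.0565
f(0.2115, -0.0565) = 7*0.2115^2 + 6*(-0.0565)^2 = 0.3323


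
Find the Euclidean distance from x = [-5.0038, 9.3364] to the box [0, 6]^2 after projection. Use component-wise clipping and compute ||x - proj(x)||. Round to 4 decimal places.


Project each component onto [0, 6].
clip(-5.0038) = 0.0, clip(9.3364) = 6.0
Projection = [0.0, 6.0]
Squared diffs: [25.038, 11.1316]
Distance = sqrt(36.1696) = 6.0141


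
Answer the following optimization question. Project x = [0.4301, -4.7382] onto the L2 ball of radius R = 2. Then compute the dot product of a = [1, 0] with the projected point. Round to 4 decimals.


Step 1: Compute ||x|| (intermediates to 6 decimals).
||x|| = sqrt(0.4301^2 + (-4.7382)^2) = 4.757681
Step 2: Project.
Since ||x|| > R, scale = R/||x|| = 2/4.757681 = 0.420373, proj(x) = scale * x
proj(x) = [0.180802, -1.991811]
Step 3: Dot product.
a^T * proj(x) = 1*0.180802 + 0*(-1.991811) = 0.1808


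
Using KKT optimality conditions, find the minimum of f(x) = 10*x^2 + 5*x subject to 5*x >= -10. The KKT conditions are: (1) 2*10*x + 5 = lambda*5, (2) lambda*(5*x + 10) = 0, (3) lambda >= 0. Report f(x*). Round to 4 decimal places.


Step 1: Try lambda = 0 (constraint inactive).
Stationarity: 2*10*x + 5 = 0
x* = -5/(2*10) = -0.25
Check constraint: 5*-0.25 = -1.25 >= -10 -- satisfied.
Step 2: Compute optimal value.
f(x*) = 10*(-0.25)^2 + 5*(-0.25) = -0.625


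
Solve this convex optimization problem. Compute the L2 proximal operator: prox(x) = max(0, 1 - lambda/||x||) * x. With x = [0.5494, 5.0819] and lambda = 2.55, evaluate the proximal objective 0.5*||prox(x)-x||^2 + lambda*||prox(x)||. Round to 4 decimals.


Step 1: Compute ||x||.
||x|| = 5.1115
Step 2: Compute scaling factor.
scale = max(0, 1 - 2.55/5.1115) = 0.5011
Step 3: prox(x) = [0.2753, 2.5467]
||prox(x)|| = 2.5615
Step 4: Proximal objective.
0.5*||prox-x||^2 = 3.2513
lambda*||prox|| = 6.5318
Total = 9.7831


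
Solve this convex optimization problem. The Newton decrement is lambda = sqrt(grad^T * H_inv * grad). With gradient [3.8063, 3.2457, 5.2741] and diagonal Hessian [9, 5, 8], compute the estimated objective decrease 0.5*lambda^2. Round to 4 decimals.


Step 1: H is diagonal, so H^(-1) * g = [0.4229, 0.6491, 0.6593].
Step 2: g^T H^(-1) g = sum_i g_i^2 / H_ii
  = (3.8063)^2/9 + (3.2457)^2/5 + (5.2741)^2/8
  = 1.6098 + 2.1069 + 3.477 = 7.1937
Step 3: Objective decrease = 0.5 * g^T H^(-1) g = 3.5968


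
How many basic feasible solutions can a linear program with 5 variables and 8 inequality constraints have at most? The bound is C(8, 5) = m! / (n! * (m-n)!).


Each vertex corresponds to some choice of n active constraints out of m, so the number of vertices is at most C(m, n) = m! / (n!(m-n)!).
m = 8, n = 5
Numerator: 8 * 7 * 6 * 5 * 4
Denominator: 5! = 120
C(8, 5) = 56


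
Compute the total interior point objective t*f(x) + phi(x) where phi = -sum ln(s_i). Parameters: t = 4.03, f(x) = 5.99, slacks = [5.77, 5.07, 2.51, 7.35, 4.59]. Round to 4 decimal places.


Step 1: Compute log-barrier.
ln values: [1.7527, 1.6233, 0.9203, 1.9947, 1.5239]
phi = -(1.7527 + 1.6233 + 0.9203 + 1.9947 + 1.5239) = -7.8149
Step 2: Compute augmented objective.
t*f(x) = 4.03*5.99 = 24.1397
Total = 24.1397 - 7.8149 = 16.3248


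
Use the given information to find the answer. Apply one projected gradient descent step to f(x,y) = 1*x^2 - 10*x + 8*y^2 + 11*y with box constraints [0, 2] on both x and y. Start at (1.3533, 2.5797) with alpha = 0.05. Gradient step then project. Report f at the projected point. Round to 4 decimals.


Step 1: Compute gradient at (1.3533, 2.5797).
grad_x = 2*1*1.3533 - 10 = -7.2934
grad_y = 2*8*2.5797 + 11 = 52.2752
Step 2: Gradient step.
x_raw = 1.3533 - 0.05*-7.2934 = 1.718
y_raw = 2.5797 - 0.05*52.2752 = -0.0341
Step 3: Project onto [0, 2].
x_proj = clip(1.718) = 1.718
y_proj = clip(-0.0341) = 0.0
Step 4: Evaluate f.
f(1.718, 0.0) = -14.2283


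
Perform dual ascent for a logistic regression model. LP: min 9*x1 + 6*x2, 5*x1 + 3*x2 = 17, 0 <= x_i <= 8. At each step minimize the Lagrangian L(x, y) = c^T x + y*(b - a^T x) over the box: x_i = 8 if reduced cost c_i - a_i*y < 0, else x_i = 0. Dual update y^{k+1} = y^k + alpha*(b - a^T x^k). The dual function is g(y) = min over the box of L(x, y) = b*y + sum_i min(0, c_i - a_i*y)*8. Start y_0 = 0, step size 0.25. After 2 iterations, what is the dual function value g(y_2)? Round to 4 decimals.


Dual ascent for LP: min 9*x1 + 6*x2, 5*x1 + 3*x2 = 17, 0 <= x_i <= 8
Step 1: y^k = 0.0, reduced costs: (9.0, 6.0)
  x^k = (0.0, 0.0), subgradient = b - a^T x = 17.0
  y^{k+1} = 0.0 + 0.25*17.0 = 4.25
Step 2: y^k = 4.25, reduced costs: (-12.25, -6.75)
  x^k = (8.0, 8.0), subgradient = b - a^T x = -47.0
  y^{k+1} = 4.25 + 0.25*-47.0 = -7.5
Dual objective at y_2 = -7.5: reduced costs (46.5, 28.5), box minimizer x = (0.0, 0.0)
g(y_2) = b*y + (c1 - a1*y)*x1 + (c2 - a2*y)*x2 = 17*(-7.5) + 46.5*0.0 + 28.5*0.0 = -127.5 + 0.0 + 0.0 = -127.5


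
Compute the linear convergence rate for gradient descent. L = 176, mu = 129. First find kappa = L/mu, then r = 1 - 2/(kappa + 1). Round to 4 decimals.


Step 1: Compute the condition number.
kappa = L/mu = 176/129 = 1.3643
Step 2: Compute the convergence rate.
r = 1 - 2/(kappa + 1) = 1 - 2*mu/(L + mu) = (L - mu)/(L + mu) = 47/305 = 0.1541


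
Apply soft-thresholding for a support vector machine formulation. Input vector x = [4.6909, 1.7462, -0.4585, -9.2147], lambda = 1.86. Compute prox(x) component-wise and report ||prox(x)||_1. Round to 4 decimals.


Soft-thresholding with lambda = 1.86:
prox(4.6909) = sign(4.6909)*max(|4.6909| - 1.86, 0) = 2.8309
prox(1.7462) = sign(1.7462)*max(|1.7462| - 1.86, 0) = 0.0
prox(-0.4585) = sign(-0.4585)*max(|-0.4585| - 1.86, 0) = 0.0
prox(-9.2147) = sign(-9.2147)*max(|-9.2147| - 1.86, 0) = -7.3547
prox(x) = [2.8309, 0.0, 0.0, -7.3547]
||prox(x)||_1 = 2.8309 + 0.0 + 0.0 + 7.3547 = 10.1856


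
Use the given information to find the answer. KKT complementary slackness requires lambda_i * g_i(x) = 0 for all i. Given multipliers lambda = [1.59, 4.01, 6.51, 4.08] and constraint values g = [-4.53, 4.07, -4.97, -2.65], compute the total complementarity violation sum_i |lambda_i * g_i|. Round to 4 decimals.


KKT complementary slackness check:
lambda_1 * g_1 = 1.59 * -4.53 = -7.2027
lambda_2 * g_2 = 4.01 * 4.07 = 16.3207
lambda_3 * g_3 = 6.51 * -4.97 = -32.3547
lambda_4 * g_4 = 4.08 * -2.65 = -10.812
Total violation = 7.2027 + 16.3207 + 32.3547 + 10.812 = 66.6901


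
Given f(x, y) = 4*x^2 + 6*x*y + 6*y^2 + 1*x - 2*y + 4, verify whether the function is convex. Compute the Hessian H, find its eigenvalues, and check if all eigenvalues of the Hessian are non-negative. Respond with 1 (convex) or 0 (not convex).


The Hessian of f(x,y) = 4*x^2 + 6*x*y + 6*y^2 + 1*x - 2*y + 4 is:
H = [[8, 6], [6, 12]]
Trace = 8 + 12 = 20
Determinant = 8*12 - (6)^2 = 60
Discriminant = (20)^2 - 4*60 = 160.0
Eigenvalues: lambda_1 = 3.6754, lambda_2 = 16.3246
The function is convex.

1


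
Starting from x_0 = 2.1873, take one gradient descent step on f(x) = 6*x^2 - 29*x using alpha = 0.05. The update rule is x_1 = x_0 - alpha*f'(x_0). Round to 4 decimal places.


We compute the gradient at x_0 and apply the update.
f'(x) = 12*x - 29
f'(2.1873) = 12*2.1873 - 29 = -2.7524
x_1 = 2.1873 - 0.05*-2.7524 = 2.3249


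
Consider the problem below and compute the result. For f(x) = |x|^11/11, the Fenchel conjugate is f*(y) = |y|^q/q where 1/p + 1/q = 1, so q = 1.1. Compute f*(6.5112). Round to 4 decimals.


The conjugate exponent q satisfies 1/p + 1/q = 1.
p = 11, so q = 11/(11 - 1) = 1.1
|y|^q = 6.5112^1.1 = 7.8528
f*(6.5112) = 7.8528 / 1.1 = 7.139


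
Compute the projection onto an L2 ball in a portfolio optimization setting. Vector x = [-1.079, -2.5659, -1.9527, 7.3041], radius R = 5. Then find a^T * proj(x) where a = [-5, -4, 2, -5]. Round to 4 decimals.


Step 1: Compute ||x|| (intermediates to 6 decimals).
||x|| = sqrt((-1.079)^2 + (-2.5659)^2 + (-1.9527)^2 + 7.3041^2) = 8.056736
Step 2: Project.
Since ||x|| > R, scale = R/||x|| = 5/8.056736 = 0.620599, proj(x) = scale * x
proj(x) = [-0.669626, -1.592395, -1.211844, 4.532917]
Step 3: Dot product.
a^T * proj(x) = -5*(-0.669626) - 4*(-1.592395) + 2*(-1.211844) - 5*4.532917 = -15.3706


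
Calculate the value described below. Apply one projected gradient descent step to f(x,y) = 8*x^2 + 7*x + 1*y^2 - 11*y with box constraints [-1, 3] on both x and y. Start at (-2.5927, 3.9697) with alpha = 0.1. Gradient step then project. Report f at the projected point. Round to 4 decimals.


Step 1: Compute gradient at (-2.5927, 3.9697).
grad_x = 2*8*-2.5927 + 7 = -34.4832
grad_y = 2*1*3.9697 - 11 = -3.0606
Step 2: Gradient step.
x_raw = -2.5927 - 0.1*-34.4832 = 0.8556
y_raw = 3.9697 - 0.1*-3.0606 = 4.2758
Step 3: Project onto [-1, 3].
x_proj = clip(0.8556) = 0.8556
y_proj = clip(4.2758) = 3.0
Step 4: Evaluate f.
f(0.8556, 3.0) = -12.154


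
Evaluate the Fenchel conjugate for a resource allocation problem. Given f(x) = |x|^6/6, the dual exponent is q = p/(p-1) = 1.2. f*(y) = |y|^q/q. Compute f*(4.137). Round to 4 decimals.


The conjugate exponent q satisfies 1/p + 1/q = 1.
p = 6, so q = 6/(6 - 1) = 1.2
|y|^q = 4.137^1.2 = 5.4957
f*(4.137) = 5.4957 / 1.2 = 4.5797


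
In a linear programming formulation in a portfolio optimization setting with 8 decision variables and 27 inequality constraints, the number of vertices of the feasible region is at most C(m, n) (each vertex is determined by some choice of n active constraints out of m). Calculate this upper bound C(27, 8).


Each vertex corresponds to some choice of n active constraints out of m, so the number of vertices is at most C(m, n) = m! / (n!(m-n)!).
m = 27, n = 8
Numerator: 27 * 26 * 25 * 24 * 23 * 22 * 21 * 20
Denominator: 8! = 40320
C(27, 8) = 2220075


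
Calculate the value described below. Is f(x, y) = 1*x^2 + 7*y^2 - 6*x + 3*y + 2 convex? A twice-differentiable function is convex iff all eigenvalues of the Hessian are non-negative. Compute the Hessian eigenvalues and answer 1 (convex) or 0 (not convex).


The Hessian of f(x,y) = 1*x^2 + 7*y^2 - 6*x + 3*y + 2 is:
H = [[2, 0], [0, 14]]
Trace = 2 + 14 = 16
Determinant = 2*14 - (0)^2 = 28
Discriminant = (16)^2 - 4*28 = 144.0
Eigenvalues: lambda_1 = 2.0, lambda_2 = 14.0
The function is convex.

1


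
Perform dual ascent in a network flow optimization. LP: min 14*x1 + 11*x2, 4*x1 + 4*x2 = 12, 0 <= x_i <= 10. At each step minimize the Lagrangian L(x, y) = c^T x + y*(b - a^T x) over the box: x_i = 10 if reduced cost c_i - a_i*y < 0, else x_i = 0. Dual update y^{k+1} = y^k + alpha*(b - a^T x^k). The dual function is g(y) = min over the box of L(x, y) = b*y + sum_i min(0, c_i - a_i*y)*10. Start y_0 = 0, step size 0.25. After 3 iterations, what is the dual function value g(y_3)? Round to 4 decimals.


Dual ascent for LP: min 14*x1 + 11*x2, 4*x1 + 4*x2 = 12, 0 <= x_i <= 10
Step 1: y^k = 0.0, reduced costs: (14.0, 11.0)
  x^k = (0.0, 0.0), subgradient = b - a^T x = 12.0
  y^{k+1} = 0.0 + 0.25*12.0 = 3.0
Step 2: y^k = 3.0, reduced costs: (2.0, -1.0)
  x^k = (0.0, 10.0), subgradient = b - a^T x = -28.0
  y^{k+1} = 3.0 + 0.25*-28.0 = -4.0
Step 3: y^k = -4.0, reduced costs: (30.0, 27.0)
  x^k = (0.0, 0.0), subgradient = b - a^T x = 12.0
  y^{k+1} = -4.0 + 0.25*12.0 = -1.0
Dual objective at y_3 = -1.0: reduced costs (18.0, 15.0), box minimizer x = (0.0, 0.0)
g(y_3) = b*y + (c1 - a1*y)*x1 + (c2 - a2*y)*x2 = 12*(-1.0) + 18.0*0.0 + 15.0*0.0 = -12.0 + 0.0 + 0.0 = -12.0


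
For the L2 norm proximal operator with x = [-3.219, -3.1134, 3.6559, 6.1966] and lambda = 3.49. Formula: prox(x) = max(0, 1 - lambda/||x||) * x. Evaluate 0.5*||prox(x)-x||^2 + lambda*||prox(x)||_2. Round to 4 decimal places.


Step 1: Compute ||x||.
||x|| = 8.4746
Step 2: Compute scaling factor.
scale = max(0, 1 - 3.49/8.4746) = 0.5882
Step 3: prox(x) = [-1.8934, -1.8312, 2.1503, 3.6447]
||prox(x)|| = 4.9846
Step 4: Proximal objective.
0.5*||prox-x||^2 = 6.0901
lambda*||prox|| = 17.3963
Total = 23.4863


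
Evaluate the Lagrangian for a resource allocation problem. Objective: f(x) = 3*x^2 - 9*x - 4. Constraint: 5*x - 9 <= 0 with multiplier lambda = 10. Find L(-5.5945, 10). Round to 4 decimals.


Step 1: Evaluate f(x).
f(-5.5945) = 3*(-5.5945)^2 - 9*(-5.5945) - 4 = 140.2458
Step 2: Evaluate g(x).
g(-5.5945) = 5*-5.5945 - 9 = -36.9725
Step 3: Compute Lagrangian.
L = 140.2458 + 10*-36.9725 = -229.4792


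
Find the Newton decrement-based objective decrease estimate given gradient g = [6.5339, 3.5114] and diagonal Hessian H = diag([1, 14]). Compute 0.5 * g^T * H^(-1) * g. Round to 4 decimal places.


Step 1: H is diagonal, so H^(-1) * g = [6.5339, 0.2508].
Step 2: g^T H^(-1) g = sum_i g_i^2 / H_ii
  = (6.5339)^2/1 + (3.5114)^2/14
  = 42.6918 + 0.8807 = 43.5726
Step 3: Objective decrease = 0.5 * g^T H^(-1) g = 21.7863


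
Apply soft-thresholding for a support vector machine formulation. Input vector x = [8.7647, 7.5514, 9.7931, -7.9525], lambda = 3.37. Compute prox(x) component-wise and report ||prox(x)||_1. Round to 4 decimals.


Soft-thresholding with lambda = 3.37:
prox(8.7647) = sign(8.7647)*max(|8.7647| - 3.37, 0) = 5.3947
prox(7.5514) = sign(7.5514)*max(|7.5514| - 3.37, 0) = 4.1814
prox(9.7931) = sign(9.7931)*max(|9.7931| - 3.37, 0) = 6.4231
prox(-7.9525) = sign(-7.9525)*max(|-7.9525| - 3.37, 0) = -4.5825
prox(x) = [5.3947, 4.1814, 6.4231, -4.5825]
||prox(x)||_1 = 5.3947 + 4.1814 + 6.4231 + 4.5825 = 20.5817


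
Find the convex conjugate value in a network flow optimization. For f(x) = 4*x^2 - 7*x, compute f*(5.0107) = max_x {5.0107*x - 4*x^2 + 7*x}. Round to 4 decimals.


f*(y) = sup_x {y*x - a*x^2 - b*x} = sup_x {(y-b)*x - a*x^2}
FOC: (y - b) - 2a*x = 0 => x* = (y - b)/(2a)
x* = (5.0107 + 7)/(2*4) = 1.5013
f*(5.0107) = (y-b)^2/(4a) = (5.0107 + 7)^2/(4*4)
= 144.2569/16 = 9.0161


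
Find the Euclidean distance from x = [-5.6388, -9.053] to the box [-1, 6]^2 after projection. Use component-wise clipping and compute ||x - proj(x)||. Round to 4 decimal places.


Project each component onto [-1, 6].
clip(-5.6388) = -1.0, clip(-9.053) = -1.0
Projection = [-1.0, -1.0]
Squared diffs: [21.5185, 64.8508]
Distance = sqrt(86.3693) = 9.2935


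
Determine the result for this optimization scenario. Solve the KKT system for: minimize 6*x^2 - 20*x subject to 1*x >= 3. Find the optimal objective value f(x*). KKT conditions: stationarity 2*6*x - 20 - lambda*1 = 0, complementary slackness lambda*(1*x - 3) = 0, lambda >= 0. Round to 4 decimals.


Step 1: Try lambda = 0 (constraint inactive).
x_unc = 20/(2*6) = 1.6667
Check: 1*1.6667 = 1.6667 < 3 -- violated!
Step 2: Constraint must be active: 1*x = 3
x* = 3/1 = 3.0
lambda = (2*6*3.0 - 20)/1 = 16.0
Step 3: Compute optimal value.
f(x*) = 6*3.0^2 - 20*3.0 = -6.0


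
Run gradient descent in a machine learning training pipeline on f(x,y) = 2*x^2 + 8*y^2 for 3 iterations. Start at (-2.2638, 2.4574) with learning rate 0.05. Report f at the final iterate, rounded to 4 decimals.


Gradient descent on f(x,y) = 2*x^2 + 8*y^2.
Starting point: (-2.2638, 2.4574), alpha = 0.05
Step 1: grad_x = 2*2*-2.2638 = -9.0552, grad_y = 2*8*2.4574 = 39.3184
  x_1 = -2.2638 - 0.05*-9.0552 = -1.811
  y_1 = 2.4574 - 0.05*39.3184 = 0.4915
Step 2: grad_x = 2*2*-1.811 = -7.2442, grad_y = 2*8*0.4915 = 7.8637
  x_2 = -1.811 - 0.05*-7.2442 = -1.4488
  y_2 = 0.4915 - 0.05*7.8637 = 0.0983
Step 3: grad_x = 2*2*-1.4488 = -5.7953, grad_y = 2*8*0.0983 = 1.5727
  x_3 = -1.4488 - 0.05*-5.7953 = -1.1591
  y_3 = 0.0983 - 0.05*1.5727 = 0.0197
f(-1.1591, 0.0197) = 2*(-1.1591)^2 + 8*0.0197^2 = 2.69


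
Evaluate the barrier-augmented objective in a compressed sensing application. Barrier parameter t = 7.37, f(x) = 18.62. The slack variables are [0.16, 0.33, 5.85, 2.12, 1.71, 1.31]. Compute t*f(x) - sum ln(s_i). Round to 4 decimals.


Step 1: Compute log-barrier.
ln values: [-1.8326, -1.1087, 1.7664, 0.7514, 0.5365, 0.27]
phi = -(-1.8326 - 1.1087 + 1.7664 + 0.7514 + 0.5365 + 0.27) = -0.3831
Step 2: Compute augmented objective.
t*f(x) = 7.37*18.62 = 137.2294
Total = 137.2294 - 0.3831 = 136.8463


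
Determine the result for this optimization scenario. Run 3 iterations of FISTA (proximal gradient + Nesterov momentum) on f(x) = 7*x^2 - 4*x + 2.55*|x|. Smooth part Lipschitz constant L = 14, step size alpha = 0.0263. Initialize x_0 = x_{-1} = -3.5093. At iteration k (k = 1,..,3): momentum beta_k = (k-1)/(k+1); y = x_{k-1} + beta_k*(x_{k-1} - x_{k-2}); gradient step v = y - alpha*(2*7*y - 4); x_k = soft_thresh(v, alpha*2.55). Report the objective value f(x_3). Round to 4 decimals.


FISTA on f(x) = 7*x^2 - 4*x + 2.55*|x|
L = 14, alpha = 0.0263
Iteration 1: beta = 0.0, y = -3.5093 + 0.0*(-3.5093 + 3.5093) = -3.5093
  grad(y) = -53.1302, v = y - alpha*grad = -2.112
  prox(v) = soft_thresh(-2.112, 0.0671) = -2.0449
Iteration 2: beta = 0.3333, y = -2.0449 + 0.3333*(-2.0449 + 3.5093) = -1.5568
  grad(y) = -25.7949, v = y - alpha*grad = -0.8784
  prox(v) = soft_thresh(-0.8784, 0.0671) = -0.8113
Iteration 3: beta = 0.5, y = -0.8113 + 0.5*(-0.8113 + 2.0449) = -0.1945
  grad(y) = -6.7231, v = y - alpha*grad = -0.0177
  prox(v) = soft_thresh(-0.0177, 0.0671) = 0.0
f(x_3) = 7*0.0^2 - 4*0.0 + 2.55*|0.0| = 0.0


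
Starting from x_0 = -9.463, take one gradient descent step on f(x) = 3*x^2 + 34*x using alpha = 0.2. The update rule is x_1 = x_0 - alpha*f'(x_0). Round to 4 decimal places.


We compute the gradient at x_0 and apply the update.
f'(x) = 6*x + 34
f'(-9.463) = 6*-9.463 + 34 = -22.778
x_1 = -9.463 - 0.2*-22.778 = -4.9074


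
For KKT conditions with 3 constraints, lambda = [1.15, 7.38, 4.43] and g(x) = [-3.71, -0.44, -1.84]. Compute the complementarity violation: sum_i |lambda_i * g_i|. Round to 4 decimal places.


KKT complementary slackness check:
lambda_1 * g_1 = 1.15 * -3.71 = -4.2665
lambda_2 * g_2 = 7.38 * -0.44 = -3.2472
lambda_3 * g_3 = 4.43 * -1.84 = -8.1512
Total violation = 4.2665 + 3.2472 + 8.1512 = 15.6649


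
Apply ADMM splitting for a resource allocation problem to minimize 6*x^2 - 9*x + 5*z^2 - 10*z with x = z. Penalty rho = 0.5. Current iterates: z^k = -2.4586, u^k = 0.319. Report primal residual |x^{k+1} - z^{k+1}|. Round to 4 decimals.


ADMM iteration with rho = 0.5, z^k = -2.4586, u^k = 0.319
Step 1: x-update.
Minimize 6*x^2 - 9*x + (0.5/2)*(x + 2.4586 + 0.319)^2
FOC: (2*6 + 0.5)*x = 9 + 0.5*(-2.4586 - 0.319)
x^{k+1} = 0.6089
Step 2: z-update.
Minimize 5*z^2 - 10*z + (0.5/2)*(0.6089 - z + 0.319)^2
FOC: (2*5 + 0.5)*z = 10 + 0.5*(0.6089 + 0.319)
z^{k+1} = 0.9966
Step 3: u-update.
u^{k+1} = 0.319 + 0.6089 - 0.9966 = -0.0687
Step 4: Primal residual = |0.6089 - 0.9966| = 0.3877


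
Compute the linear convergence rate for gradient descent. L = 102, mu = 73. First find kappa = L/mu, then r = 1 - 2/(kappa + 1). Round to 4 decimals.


Step 1: Compute the condition number.
kappa = L/mu = 102/73 = 1.3973
Step 2: Compute the convergence rate.
r = 1 - 2/(kappa + 1) = 1 - 2*mu/(L + mu) = (L - mu)/(L + mu) = 29/175 = 0.1657


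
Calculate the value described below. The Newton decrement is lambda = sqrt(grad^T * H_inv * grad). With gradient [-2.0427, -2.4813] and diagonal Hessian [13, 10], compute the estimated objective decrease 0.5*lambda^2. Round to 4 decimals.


Step 1: H is diagonal, so H^(-1) * g = [-0.1571, -0.2481].
Step 2: g^T H^(-1) g = sum_i g_i^2 / H_ii
  = (-2.0427)^2/13 + (-2.4813)^2/10
  = 0.321 + 0.6157 = 0.9367
Step 3: Objective decrease = 0.5 * g^T H^(-1) g = 0.4683


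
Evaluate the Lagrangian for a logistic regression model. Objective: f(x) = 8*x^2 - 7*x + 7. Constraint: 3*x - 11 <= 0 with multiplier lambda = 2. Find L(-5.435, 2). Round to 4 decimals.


Step 1: Evaluate f(x).
f(-5.435) = 8*(-5.435)^2 - 7*(-5.435) + 7 = 281.3588
Step 2: Evaluate g(x).
g(-5.435) = 3*-5.435 - 11 = -27.305
Step 3: Compute Lagrangian.
L = 281.3588 + 2*-27.305 = 226.7488


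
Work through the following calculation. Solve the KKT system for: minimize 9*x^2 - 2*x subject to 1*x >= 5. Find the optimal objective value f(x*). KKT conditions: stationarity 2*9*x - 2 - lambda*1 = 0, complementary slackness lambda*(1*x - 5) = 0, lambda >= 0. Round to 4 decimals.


Step 1: Try lambda = 0 (constraint inactive).
x_unc = 2/(2*9) = 0.1111
Check: 1*0.1111 = 0.1111 < 5 -- violated!
Step 2: Constraint must be active: 1*x = 5
x* = 5/1 = 5.0
lambda = (2*9*5.0 - 2)/1 = 88.0
Step 3: Compute optimal value.
f(x*) = 9*5.0^2 - 2*5.0 = 215.0


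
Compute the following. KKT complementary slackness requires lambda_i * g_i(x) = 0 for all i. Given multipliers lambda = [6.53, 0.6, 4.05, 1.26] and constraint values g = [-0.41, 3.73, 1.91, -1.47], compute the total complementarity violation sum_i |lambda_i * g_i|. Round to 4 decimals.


KKT complementary slackness check:
lambda_1 * g_1 = 6.53 * -0.41 = -2.6773
lambda_2 * g_2 = 0.6 * 3.73 = 2.238
lambda_3 * g_3 = 4.05 * 1.91 = 7.7355
lambda_4 * g_4 = 1.26 * -1.47 = -1.8522
Total violation = 2.6773 + 2.238 + 7.7355 + 1.8522 = 14.503


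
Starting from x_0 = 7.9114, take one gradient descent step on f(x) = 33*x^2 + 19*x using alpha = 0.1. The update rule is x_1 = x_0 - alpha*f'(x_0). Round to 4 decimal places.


We compute the gradient at x_0 and apply the update.
f'(x) = 66*x + 19
f'(7.9114) = 66*7.9114 + 19 = 541.1524
x_1 = 7.9114 - 0.1*541.1524 = -46.2038


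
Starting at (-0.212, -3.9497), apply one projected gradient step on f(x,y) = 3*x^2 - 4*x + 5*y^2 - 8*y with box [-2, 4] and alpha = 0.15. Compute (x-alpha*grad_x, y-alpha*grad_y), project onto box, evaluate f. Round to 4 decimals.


Step 1: Compute gradient at (-0.212, -3.9497).
grad_x = 2*3*-0.212 - 4 = -5.272
grad_y = 2*5*-3.9497 - 8 = -47.497
Step 2: Gradient step.
x_raw = -0.212 - 0.15*-5.272 = 0.5788
y_raw = -3.9497 - 0.15*-47.497 = 3.1749
Step 3: Project onto [-2, 4].
x_proj = clip(0.5788) = 0.5788
y_proj = clip(3.1749) = 3.1749
Step 4: Evaluate f.
f(0.5788, 3.1749) = 23.6894


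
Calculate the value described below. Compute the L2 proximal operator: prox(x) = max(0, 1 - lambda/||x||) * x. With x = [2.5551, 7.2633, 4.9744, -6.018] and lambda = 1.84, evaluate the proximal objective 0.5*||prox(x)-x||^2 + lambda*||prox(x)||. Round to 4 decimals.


Step 1: Compute ||x||.
||x|| = 10.9656
Step 2: Compute scaling factor.
scale = max(0, 1 - 1.84/10.9656) = 0.8322
Step 3: prox(x) = [2.1264, 6.0445, 4.1397, -5.0082]
||prox(x)|| = 9.1256
Step 4: Proximal objective.
0.5*||prox-x||^2 = 1.6928
lambda*||prox|| = 16.7911
Total = 18.484


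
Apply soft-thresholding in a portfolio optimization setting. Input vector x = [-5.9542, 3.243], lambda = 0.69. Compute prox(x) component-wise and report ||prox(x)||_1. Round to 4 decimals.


Soft-thresholding with lambda = 0.69:
prox(-5.9542) = sign(-5.9542)*max(|-5.9542| - 0.69, 0) = -5.2642
prox(3.243) = sign(3.243)*max(|3.243| - 0.69, 0) = 2.553
prox(x) = [-5.2642, 2.553]
||prox(x)||_1 = 5.2642 + 2.553 = 7.8172


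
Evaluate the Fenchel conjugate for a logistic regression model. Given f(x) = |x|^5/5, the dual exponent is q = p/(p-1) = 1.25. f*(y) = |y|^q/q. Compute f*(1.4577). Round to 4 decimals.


The conjugate exponent q satisfies 1/p + 1/q = 1.
p = 5, so q = 5/(5 - 1) = 1.25
|y|^q = 1.4577^1.25 = 1.6017
f*(1.4577) = 1.6017 / 1.25 = 1.2814


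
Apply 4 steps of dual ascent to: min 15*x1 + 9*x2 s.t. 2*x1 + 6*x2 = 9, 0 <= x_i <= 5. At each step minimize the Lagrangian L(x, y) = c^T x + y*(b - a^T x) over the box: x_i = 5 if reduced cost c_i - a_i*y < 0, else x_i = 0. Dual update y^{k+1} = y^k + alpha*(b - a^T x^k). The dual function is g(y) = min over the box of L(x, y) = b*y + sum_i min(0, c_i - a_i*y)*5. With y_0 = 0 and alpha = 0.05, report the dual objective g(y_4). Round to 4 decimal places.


Dual ascent for LP: min 15*x1 + 9*x2, 2*x1 + 6*x2 = 9, 0 <= x_i <= 5
Step 1: y^k = 0.0, reduced costs: (15.0, 9.0)
  x^k = (0.0, 0.0), subgradient = b - a^T x = 9.0
  y^{k+1} = 0.0 + 0.05*9.0 = 0.45
Step 2: y^k = 0.45, reduced costs: (14.1, 6.3)
  x^k = (0.0, 0.0), subgradient = b - a^T x = 9.0
  y^{k+1} = 0.45 + 0.05*9.0 = 0.9
Step 3: y^k = 0.9, reduced costs: (13.2, 3.6)
  x^k = (0.0, 0.0), subgradient = b - a^T x = 9.0
  y^{k+1} = 0.9 + 0.05*9.0 = 1.35
Step 4: y^k = 1.35, reduced costs: (12.3, 0.9)
  x^k = (0.0, 0.0), subgradient = b - a^T x = 9.0
  y^{k+1} = 1.35 + 0.05*9.0 = 1.8
Dual objective at y_4 = 1.8: reduced costs (11.4, -1.8), box minimizer x = (0.0, 5.0)
g(y_4) = b*y + (c1 - a1*y)*x1 + (c2 - a2*y)*x2 = 9*1.8 + 11.4*0.0 + (-1.8)*5.0 = 16.2 + 0.0 - 9.0 = 7.2


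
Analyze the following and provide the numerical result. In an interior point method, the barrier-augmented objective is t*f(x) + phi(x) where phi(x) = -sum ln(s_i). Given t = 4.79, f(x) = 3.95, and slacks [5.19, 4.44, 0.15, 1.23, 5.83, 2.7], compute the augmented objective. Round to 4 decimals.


Step 1: Compute log-barrier.
ln values: [1.6467, 1.4907, -1.8971, 0.207, 1.763, 0.9933]
phi = -(1.6467 + 1.4907 - 1.8971 + 0.207 + 1.763 + 0.9933) = -4.2036
Step 2: Compute augmented objective.
t*f(x) = 4.79*3.95 = 18.9205
Total = 18.9205 - 4.2036 = 14.7169


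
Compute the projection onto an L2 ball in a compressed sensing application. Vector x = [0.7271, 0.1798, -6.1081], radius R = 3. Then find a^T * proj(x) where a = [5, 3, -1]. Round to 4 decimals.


Step 1: Compute ||x|| (intermediates to 6 decimals).
||x|| = sqrt(0.7271^2 + 0.1798^2 + (-6.1081)^2) = 6.153851
Step 2: Project.
Since ||x|| > R, scale = R/||x|| = 3/6.153851 = 0.4875, proj(x) = scale * x
proj(x) = [0.354461, 0.087653, -2.977699]
Step 3: Dot product.
a^T * proj(x) = 5*0.354461 + 3*0.087653 - 1*(-2.977699) = 5.013


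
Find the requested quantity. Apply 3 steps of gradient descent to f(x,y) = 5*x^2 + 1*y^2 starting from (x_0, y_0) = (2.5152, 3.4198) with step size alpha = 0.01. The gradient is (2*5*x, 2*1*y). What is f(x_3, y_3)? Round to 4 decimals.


Gradient descent on f(x,y) = 5*x^2 + 1*y^2.
Starting point: (2.5152, 3.4198), alpha = 0.01
Step 1: grad_x = 2*5*2.5152 = 25.152, grad_y = 2*1*3.4198 = 6.8396
  x_1 = 2.5152 - 0.01*25.152 = 2.2637
  y_1 = 3.4198 - 0.01*6.8396 = 3.3514
Step 2: grad_x = 2*5*2.2637 = 22.6368, grad_y = 2*1*3.3514 = 6.7028
  x_2 = 2.2637 - 0.01*22.6368 = 2.0373
  y_2 = 3.3514 - 0.01*6.7028 = 3.2844
Step 3: grad_x = 2*5*2.0373 = 20.3731, grad_y = 2*1*3.2844 = 6.5688
  x_3 = 2.0373 - 0.01*20.3731 = 1.8336
  y_3 = 3.2844 - 0.01*6.5688 = 3.2187
f(1.8336, 3.2187) = 5*1.8336^2 + 1*3.2187^2 = 27.17


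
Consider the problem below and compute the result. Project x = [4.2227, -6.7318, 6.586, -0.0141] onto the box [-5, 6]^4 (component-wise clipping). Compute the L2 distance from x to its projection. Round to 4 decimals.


Project each component onto [-5, 6].
clip(4.2227) = 4.2227, clip(-6.7318) = -5.0, clip(6.586) = 6.0, clip(-0.0141) = -0.0141
Projection = [4.2227, -5.0, 6.0, -0.0141]
Squared diffs: [0.0, 2.9991, 0.3434, 0.0]
Distance = sqrt(3.3425) = 1.8283


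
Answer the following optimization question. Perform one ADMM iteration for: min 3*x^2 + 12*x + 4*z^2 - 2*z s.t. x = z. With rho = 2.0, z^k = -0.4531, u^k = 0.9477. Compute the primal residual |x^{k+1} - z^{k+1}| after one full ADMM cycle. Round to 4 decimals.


ADMM iteration with rho = 2.0, z^k = -0.4531, u^k = 0.9477
Step 1: x-update.
Minimize 3*x^2 + 12*x + (2.0/2)*(x + 0.4531 + 0.9477)^2
FOC: (2*3 + 2.0)*x = -12 + 2.0*(-0.4531 - 0.9477)
x^{k+1} = -1.8502
Step 2: z-update.
Minimize 4*z^2 - 2*z + (2.0/2)*(-1.8502 - z + 0.9477)^2
FOC: (2*4 + 2.0)*z = 2 + 2.0*(-1.8502 + 0.9477)
z^{k+1} = 0.0195
Step 3: u-update.
u^{k+1} = 0.9477 - 1.8502 - 0.0195 = -0.922
Step 4: Primal residual = |-1.8502 - 0.0195| = 1.8697


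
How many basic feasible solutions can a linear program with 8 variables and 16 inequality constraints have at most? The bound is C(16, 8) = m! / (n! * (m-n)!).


Each vertex corresponds to some choice of n active constraints out of m, so the number of vertices is at most C(m, n) = m! / (n!(m-n)!).
m = 16, n = 8
Numerator: 16 * 15 * 14 * 13 * 12 * 11 * 10 * 9
Denominator: 8! = 40320
C(16, 8) = 12870


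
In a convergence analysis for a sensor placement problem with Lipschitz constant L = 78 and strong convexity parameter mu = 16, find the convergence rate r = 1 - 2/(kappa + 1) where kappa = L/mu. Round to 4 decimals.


Step 1: Compute the condition number.
kappa = L/mu = 78/16 = 4.875
Step 2: Compute the convergence rate.
r = 1 - 2/(kappa + 1) = 1 - 2*mu/(L + mu) = (L - mu)/(L + mu) = 62/94 = 0.6596


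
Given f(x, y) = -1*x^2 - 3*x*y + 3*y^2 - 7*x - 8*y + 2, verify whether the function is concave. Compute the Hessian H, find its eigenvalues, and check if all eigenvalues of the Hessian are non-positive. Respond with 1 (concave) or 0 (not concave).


The Hessian of f(x,y) = -1*x^2 - 3*x*y + 3*y^2 - 7*x - 8*y + 2 is:
H = [[-2, -3], [-3, 6]]
Trace = -2 + 6 = 4
Determinant = -2*6 - (-3)^2 = -21
Discriminant = (4)^2 - 4*-21 = 100.0
Eigenvalues: lambda_1 = -3.0, lambda_2 = 7.0
The function is not concave.

0


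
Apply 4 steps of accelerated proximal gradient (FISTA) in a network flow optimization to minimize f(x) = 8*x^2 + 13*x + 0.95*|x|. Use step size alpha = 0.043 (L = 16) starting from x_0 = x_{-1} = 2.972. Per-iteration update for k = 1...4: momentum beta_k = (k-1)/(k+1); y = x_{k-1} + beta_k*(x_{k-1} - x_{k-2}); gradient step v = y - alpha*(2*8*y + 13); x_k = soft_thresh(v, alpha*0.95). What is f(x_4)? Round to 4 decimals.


FISTA on f(x) = 8*x^2 + 13*x + 0.95*|x|
L = 16, alpha = 0.043
Iteration 1: beta = 0.0, y = 2.972 + 0.0*(2.972 - 2.972) = 2.972
  grad(y) = 60.552, v = y - alpha*grad = 0.3683
  prox(v) = soft_thresh(0.3683, 0.0409) = 0.3274
Iteration 2: beta = 0.3333, y = 0.3274 + 0.3333*(0.3274 - 2.972) = -0.5541
  grad(y) = 4.1342, v = y - alpha*grad = -0.7319
  prox(v) = soft_thresh(-0.7319, 0.0409) = -0.691
Iteration 3: beta = 0.5, y = -0.691 + 0.5*(-0.691 - 0.3274) = -1.2003
  grad(y) = -6.2041, v = y - alpha*grad = -0.9335
  prox(v) = soft_thresh(-0.9335, 0.0409) = -0.8926
Iteration 4: beta = 0.6, y = -0.8926 + 0.6*(-0.8926 + 0.691) = -1.0136
  grad(y) = -3.2174, v = y - alpha*grad = -0.8752
  prox(v) = soft_thresh(-0.8752, 0.0409) = -0.8344
f(x_4) = 8*(-0.8344)^2 + 13*(-0.8344) + 0.95*|-0.8344| = -4.4847


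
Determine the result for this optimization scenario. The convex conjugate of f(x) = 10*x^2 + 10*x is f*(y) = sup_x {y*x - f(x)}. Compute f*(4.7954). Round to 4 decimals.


f*(y) = sup_x {y*x - a*x^2 - b*x} = sup_x {(y-b)*x - a*x^2}
FOC: (y - b) - 2a*x = 0 => x* = (y - b)/(2a)
x* = (4.7954 - 10)/(2*10) = -0.2602
f*(4.7954) = (y-b)^2/(4a) = (4.7954 - 10)^2/(4*10)
= 27.0879/40 = 0.6772


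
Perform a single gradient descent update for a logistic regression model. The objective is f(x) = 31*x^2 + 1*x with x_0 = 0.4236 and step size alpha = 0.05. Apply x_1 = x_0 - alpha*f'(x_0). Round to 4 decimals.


We compute the gradient at x_0 and apply the update.
f'(x) = 62*x + 1
f'(0.4236) = 62*0.4236 + 1 = 27.2632
x_1 = 0.4236 - 0.05*27.2632 = -0.9396


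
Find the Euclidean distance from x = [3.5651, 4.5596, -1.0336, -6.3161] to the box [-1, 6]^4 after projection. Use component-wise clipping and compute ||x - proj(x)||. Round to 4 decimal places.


Project each component onto [-1, 6].
clip(3.5651) = 3.5651, clip(4.5596) = 4.5596, clip(-1.0336) = -1.0, clip(-6.3161) = -1.0
Projection = [3.5651, 4.5596, -1.0, -1.0]
Squared diffs: [0.0, 0.0, 0.0011, 28.2609]
Distance = sqrt(28.262) = 5.3162


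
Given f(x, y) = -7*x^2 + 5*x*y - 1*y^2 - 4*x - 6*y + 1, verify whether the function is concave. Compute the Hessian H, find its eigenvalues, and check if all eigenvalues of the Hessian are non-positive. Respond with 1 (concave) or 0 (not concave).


The Hessian of f(x,y) = -7*x^2 + 5*x*y - 1*y^2 - 4*x - 6*y + 1 is:
H = [[-14, 5], [5, -2]]
Trace = -14 - 2 = -16
Determinant = -14*-2 - (5)^2 = 3
Discriminant = (-16)^2 - 4*3 = 244.0
Eigenvalues: lambda_1 = -15.8102, lambda_2 = -0.1898
The function is concave.

1
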